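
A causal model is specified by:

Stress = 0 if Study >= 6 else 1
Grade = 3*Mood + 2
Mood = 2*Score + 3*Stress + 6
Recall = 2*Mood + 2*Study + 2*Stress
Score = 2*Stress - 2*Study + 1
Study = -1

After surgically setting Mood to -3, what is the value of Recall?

Intervening sets Mood = -3 and removes its equation (Mood = 2*Score + 3*Stress + 6).
Stress = 0 if Study >= 6 else 1  [with Study=-1]  = 1
Recall = 2*Mood + 2*Study + 2*Stress  [with Mood=-3, Study=-1, Stress=1]  = -6

-6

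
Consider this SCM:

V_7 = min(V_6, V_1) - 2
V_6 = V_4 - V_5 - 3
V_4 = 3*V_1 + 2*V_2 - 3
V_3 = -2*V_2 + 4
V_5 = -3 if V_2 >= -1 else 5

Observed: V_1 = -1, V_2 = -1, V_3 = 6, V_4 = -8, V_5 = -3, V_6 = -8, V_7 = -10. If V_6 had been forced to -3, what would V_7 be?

-5

Intervening sets V_6 = -3 and removes its equation (V_6 = V_4 - V_5 - 3).
V_7 = min(V_6, V_1) - 2  [with V_6=-3, V_1=-1]  = -5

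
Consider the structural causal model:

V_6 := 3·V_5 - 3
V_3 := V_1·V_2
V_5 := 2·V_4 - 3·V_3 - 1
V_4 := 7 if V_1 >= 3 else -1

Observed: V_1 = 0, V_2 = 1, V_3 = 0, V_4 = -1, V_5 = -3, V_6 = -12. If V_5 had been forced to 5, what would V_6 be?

12

The intervention breaks the incoming arrows to V_5: V_5 := 2·V_4 - 3·V_3 - 1 no longer applies, and V_5 = 5.
V_6 = 3·V_5 - 3  [with V_5=5]  = 12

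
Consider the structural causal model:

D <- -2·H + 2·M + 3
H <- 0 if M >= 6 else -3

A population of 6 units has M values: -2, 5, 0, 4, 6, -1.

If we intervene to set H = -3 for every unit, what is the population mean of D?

13

Under do(H=-3), H's equation is replaced by H=-3 for every unit. Per-unit D: 5, 19, 9, 17, 21, 7. Mean = 13.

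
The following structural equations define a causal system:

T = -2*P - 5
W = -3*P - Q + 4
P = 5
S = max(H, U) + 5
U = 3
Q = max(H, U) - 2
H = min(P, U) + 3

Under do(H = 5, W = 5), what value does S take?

Setting H = 5, W = 5 by intervention discards those variables' equations.
S = max(H, U) + 5  [with H=5, U=3]  = 10

10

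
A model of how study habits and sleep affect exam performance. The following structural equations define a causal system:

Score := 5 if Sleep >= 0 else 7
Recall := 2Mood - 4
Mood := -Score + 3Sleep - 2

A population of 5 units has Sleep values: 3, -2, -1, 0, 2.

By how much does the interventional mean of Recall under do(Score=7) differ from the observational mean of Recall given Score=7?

The intervention sets Score=7 in all 5 units regardless of Sleep. Recomputing Recall per unit gives -4, -34, -28, -22, -10; average -19.6.
Conditioning on Score=7 selects the 2 unit(s) with Sleep ∈ {-2, -1}. Their Recall values: -34, -28. Mean = -31.
Difference = -19.6 − (-31) = 11.4.

11.4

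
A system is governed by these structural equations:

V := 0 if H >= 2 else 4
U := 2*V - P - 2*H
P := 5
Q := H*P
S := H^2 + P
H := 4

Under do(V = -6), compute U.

The intervention breaks the incoming arrows to V: V := 0 if H >= 2 else 4 no longer applies, and V = -6.
U = 2*V - P - 2*H  [with V=-6, P=5, H=4]  = -25

-25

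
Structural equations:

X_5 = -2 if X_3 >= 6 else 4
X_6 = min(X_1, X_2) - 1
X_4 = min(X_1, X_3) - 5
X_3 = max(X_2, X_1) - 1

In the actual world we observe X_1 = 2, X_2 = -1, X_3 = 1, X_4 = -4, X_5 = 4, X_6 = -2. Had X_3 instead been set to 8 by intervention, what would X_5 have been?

do(X_3=8) replaces the equation X_3 = max(X_2, X_1) - 1 with the constant X_3 = 8.
X_5 = -2 if X_3 >= 6 else 4  [with X_3=8]  = -2

-2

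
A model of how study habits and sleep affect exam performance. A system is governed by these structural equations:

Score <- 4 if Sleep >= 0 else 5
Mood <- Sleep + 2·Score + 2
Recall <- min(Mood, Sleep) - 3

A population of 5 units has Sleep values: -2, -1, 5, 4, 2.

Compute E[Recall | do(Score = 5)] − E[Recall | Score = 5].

3.1

Every unit gets Score=5 under the intervention. Recall values become -5, -4, 2, 1, -1; E[Recall|do(Score=5)] = -1.4.
Conditioning on Score=5 selects the 2 unit(s) with Sleep ∈ {-2, -1}. Their Recall values: -5, -4. Mean = -4.5.
Difference = -1.4 − (-4.5) = 3.1.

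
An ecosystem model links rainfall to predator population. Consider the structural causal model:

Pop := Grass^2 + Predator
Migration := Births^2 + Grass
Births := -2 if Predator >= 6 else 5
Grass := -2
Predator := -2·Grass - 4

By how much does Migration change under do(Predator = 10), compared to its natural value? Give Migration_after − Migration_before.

-21

Under do(Predator=10), the mechanism Predator := -2·Grass - 4 is discarded; Predator is fixed at 10.
Births = -2 if Predator >= 6 else 5  [with Predator=10]  = -2
Migration = Births^2 + Grass  [with Births=-2, Grass=-2]  = 2
Without intervention: Predator = -2·Grass - 4  [with Grass=-2]  = 0; Births = -2 if Predator >= 6 else 5  [with Predator=0]  = 5; Migration = Births^2 + Grass  [with Births=5, Grass=-2]  = 23.
Change = 2 − 23 = -21.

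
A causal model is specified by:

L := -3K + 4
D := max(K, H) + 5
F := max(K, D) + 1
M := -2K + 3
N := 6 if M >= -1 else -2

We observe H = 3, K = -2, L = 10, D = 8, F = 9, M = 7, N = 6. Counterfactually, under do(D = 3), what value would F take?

4

Intervening sets D = 3 and removes its equation (D := max(K, H) + 5).
F = max(K, D) + 1  [with K=-2, D=3]  = 4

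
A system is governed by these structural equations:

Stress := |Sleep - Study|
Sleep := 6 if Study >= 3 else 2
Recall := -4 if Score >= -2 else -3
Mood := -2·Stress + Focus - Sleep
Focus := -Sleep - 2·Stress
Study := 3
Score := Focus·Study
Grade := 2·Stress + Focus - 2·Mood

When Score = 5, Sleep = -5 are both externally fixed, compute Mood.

-22

The joint intervention fixes Score = 5, Sleep = -5, removing each variable's own equation.
Stress = |Sleep - Study|  [with Sleep=-5, Study=3]  = 8
Focus = -Sleep - 2·Stress  [with Sleep=-5, Stress=8]  = -11
Mood = -2·Stress + Focus - Sleep  [with Stress=8, Focus=-11, Sleep=-5]  = -22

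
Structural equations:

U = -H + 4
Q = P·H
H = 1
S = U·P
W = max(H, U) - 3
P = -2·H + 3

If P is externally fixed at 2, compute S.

Under do(P=2), the mechanism P = -2·H + 3 is discarded; P is fixed at 2.
U = -H + 4  [with H=1]  = 3
S = U·P  [with U=3, P=2]  = 6

6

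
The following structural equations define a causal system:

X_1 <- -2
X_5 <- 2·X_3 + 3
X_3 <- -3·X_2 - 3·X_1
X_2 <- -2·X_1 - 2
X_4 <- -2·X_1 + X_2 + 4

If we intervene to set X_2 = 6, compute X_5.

-21

do(X_2=6) replaces the equation X_2 <- -2·X_1 - 2 with the constant X_2 = 6.
X_3 = -3·X_2 - 3·X_1  [with X_2=6, X_1=-2]  = -12
X_5 = 2·X_3 + 3  [with X_3=-12]  = -21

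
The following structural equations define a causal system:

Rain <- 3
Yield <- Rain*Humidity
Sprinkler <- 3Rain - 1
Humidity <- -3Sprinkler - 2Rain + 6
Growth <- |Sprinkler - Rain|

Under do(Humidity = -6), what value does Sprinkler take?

The intervention breaks the incoming arrows to Humidity: Humidity <- -3Sprinkler - 2Rain + 6 no longer applies, and Humidity = -6.
Since Sprinkler is not a descendant of the intervened variable, it is unaffected.
Sprinkler = 3Rain - 1  [with Rain=3]  = 8

8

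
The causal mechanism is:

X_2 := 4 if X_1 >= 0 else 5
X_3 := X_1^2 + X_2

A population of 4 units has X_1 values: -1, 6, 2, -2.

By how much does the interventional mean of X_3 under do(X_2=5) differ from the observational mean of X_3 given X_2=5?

8.75

do(X_2=5) breaks X_2's dependence on X_1. With X_2=5 fixed, X_3 across the units is 6, 41, 9, 9, mean 16.25.
Observing X_2=5 restricts to units where X_2's equation naturally yields 5: X_1 ∈ {-1, -2}. In that subpopulation X_3 = 6, 9, mean 7.5.
Difference = 16.25 − 7.5 = 8.75.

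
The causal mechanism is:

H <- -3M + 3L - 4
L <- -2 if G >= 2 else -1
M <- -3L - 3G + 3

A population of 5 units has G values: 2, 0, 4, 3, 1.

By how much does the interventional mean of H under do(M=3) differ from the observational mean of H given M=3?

Every unit gets M=3 under the intervention. H values become -19, -16, -19, -19, -16; E[H|do(M=3)] = -17.8.
E[H|M=3] averages over only the 2 units with M=3 (G = 2, 1): H = -19, -16, mean -17.5.
Difference = -17.8 − (-17.5) = -0.3.

-0.3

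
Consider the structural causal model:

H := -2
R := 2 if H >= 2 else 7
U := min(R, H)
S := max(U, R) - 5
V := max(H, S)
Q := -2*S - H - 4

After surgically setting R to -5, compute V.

do(R=-5) replaces the equation R := 2 if H >= 2 else 7 with the constant R = -5.
U = min(R, H)  [with R=-5, H=-2]  = -5
S = max(U, R) - 5  [with U=-5, R=-5]  = -10
V = max(H, S)  [with H=-2, S=-10]  = -2

-2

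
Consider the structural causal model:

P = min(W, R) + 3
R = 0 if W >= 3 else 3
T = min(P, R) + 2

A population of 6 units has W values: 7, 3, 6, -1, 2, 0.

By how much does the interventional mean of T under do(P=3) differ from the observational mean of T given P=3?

Under do(P=3), P's equation is replaced by P=3 for every unit. Per-unit T: 2, 2, 2, 5, 5, 5. Mean = 3.5.
Conditioning on P=3 selects the 4 unit(s) with W ∈ {7, 3, 6, 0}. Their T values: 2, 2, 2, 5. Mean = 2.75.
Difference = 3.5 − 2.75 = 0.75.

0.75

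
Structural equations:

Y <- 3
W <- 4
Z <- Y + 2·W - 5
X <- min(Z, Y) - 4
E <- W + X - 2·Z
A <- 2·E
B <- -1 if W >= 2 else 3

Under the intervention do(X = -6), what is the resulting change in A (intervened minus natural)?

-10

Under do(X=-6), the mechanism X <- min(Z, Y) - 4 is discarded; X is fixed at -6.
Z = Y + 2·W - 5  [with Y=3, W=4]  = 6
E = W + X - 2·Z  [with W=4, X=-6, Z=6]  = -14
A = 2·E  [with E=-14]  = -28
Without intervention: Z = Y + 2·W - 5  [with Y=3, W=4]  = 6; X = min(Z, Y) - 4  [with Z=6, Y=3]  = -1; E = W + X - 2·Z  [with W=4, X=-1, Z=6]  = -9; A = 2·E  [with E=-9]  = -18.
Change = -28 − (-18) = -10.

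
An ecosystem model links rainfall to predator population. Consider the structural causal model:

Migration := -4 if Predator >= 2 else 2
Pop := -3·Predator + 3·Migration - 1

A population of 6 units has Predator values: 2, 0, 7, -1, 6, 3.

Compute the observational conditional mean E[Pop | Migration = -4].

E[Pop|Migration=-4] averages over only the 4 units with Migration=-4 (Predator = 2, 7, 6, 3): Pop = -19, -34, -31, -22, mean -26.5.

-26.5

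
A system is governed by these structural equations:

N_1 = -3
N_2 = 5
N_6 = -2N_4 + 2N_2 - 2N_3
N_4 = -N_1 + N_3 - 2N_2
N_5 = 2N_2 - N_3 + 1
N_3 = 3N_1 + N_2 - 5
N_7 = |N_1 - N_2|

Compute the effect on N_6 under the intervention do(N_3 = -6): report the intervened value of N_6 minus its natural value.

The intervention breaks the incoming arrows to N_3: N_3 = 3N_1 + N_2 - 5 no longer applies, and N_3 = -6.
N_4 = -N_1 + N_3 - 2N_2  [with N_1=-3, N_3=-6, N_2=5]  = -13
N_6 = -2N_4 + 2N_2 - 2N_3  [with N_4=-13, N_2=5, N_3=-6]  = 48
Without intervention: N_3 = 3N_1 + N_2 - 5  [with N_1=-3, N_2=5]  = -9; N_4 = -N_1 + N_3 - 2N_2  [with N_1=-3, N_3=-9, N_2=5]  = -16; N_6 = -2N_4 + 2N_2 - 2N_3  [with N_4=-16, N_2=5, N_3=-9]  = 60.
Change = 48 − 60 = -12.

-12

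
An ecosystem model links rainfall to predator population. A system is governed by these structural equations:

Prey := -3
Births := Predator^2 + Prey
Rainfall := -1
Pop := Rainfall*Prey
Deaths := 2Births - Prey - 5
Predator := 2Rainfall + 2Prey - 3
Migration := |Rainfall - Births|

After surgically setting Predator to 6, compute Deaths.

do(Predator=6) replaces the equation Predator := 2Rainfall + 2Prey - 3 with the constant Predator = 6.
Births = Predator^2 + Prey  [with Predator=6, Prey=-3]  = 33
Deaths = 2Births - Prey - 5  [with Births=33, Prey=-3]  = 64

64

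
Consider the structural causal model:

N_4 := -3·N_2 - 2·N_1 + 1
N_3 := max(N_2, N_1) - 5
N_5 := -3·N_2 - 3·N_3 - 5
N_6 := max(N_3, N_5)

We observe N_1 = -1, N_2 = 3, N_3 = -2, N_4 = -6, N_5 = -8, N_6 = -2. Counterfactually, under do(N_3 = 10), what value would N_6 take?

10

The intervention breaks the incoming arrows to N_3: N_3 := max(N_2, N_1) - 5 no longer applies, and N_3 = 10.
N_5 = -3·N_2 - 3·N_3 - 5  [with N_2=3, N_3=10]  = -44
N_6 = max(N_3, N_5)  [with N_3=10, N_5=-44]  = 10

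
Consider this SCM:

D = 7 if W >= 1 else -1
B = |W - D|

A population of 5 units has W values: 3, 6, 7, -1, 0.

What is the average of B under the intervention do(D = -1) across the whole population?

4

do(D=-1) breaks D's dependence on W. With D=-1 fixed, B across the units is 4, 7, 8, 0, 1, mean 4.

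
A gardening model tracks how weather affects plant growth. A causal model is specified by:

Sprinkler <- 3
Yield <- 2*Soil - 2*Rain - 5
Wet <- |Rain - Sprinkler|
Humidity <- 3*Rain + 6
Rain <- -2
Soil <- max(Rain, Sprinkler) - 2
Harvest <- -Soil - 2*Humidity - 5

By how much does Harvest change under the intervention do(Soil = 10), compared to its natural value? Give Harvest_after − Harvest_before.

-9

The intervention breaks the incoming arrows to Soil: Soil <- max(Rain, Sprinkler) - 2 no longer applies, and Soil = 10.
Humidity = 3*Rain + 6  [with Rain=-2]  = 0
Harvest = -Soil - 2*Humidity - 5  [with Soil=10, Humidity=0]  = -15
Without intervention: Soil = max(Rain, Sprinkler) - 2  [with Rain=-2, Sprinkler=3]  = 1; Humidity = 3*Rain + 6  [with Rain=-2]  = 0; Harvest = -Soil - 2*Humidity - 5  [with Soil=1, Humidity=0]  = -6.
Change = -15 − (-6) = -9.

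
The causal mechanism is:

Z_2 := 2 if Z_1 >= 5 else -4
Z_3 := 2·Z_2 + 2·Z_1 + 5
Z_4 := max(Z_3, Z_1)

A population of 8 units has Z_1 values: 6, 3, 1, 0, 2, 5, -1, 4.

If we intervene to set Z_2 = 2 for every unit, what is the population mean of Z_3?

The intervention sets Z_2=2 in all 8 units regardless of Z_1. Recomputing Z_3 per unit gives 21, 15, 11, 9, 13, 19, 7, 17; average 14.

14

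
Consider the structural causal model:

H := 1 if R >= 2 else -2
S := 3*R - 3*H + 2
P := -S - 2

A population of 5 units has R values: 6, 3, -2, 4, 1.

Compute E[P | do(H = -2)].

-17.2

do(H=-2) breaks H's dependence on R. With H=-2 fixed, P across the units is -28, -19, -4, -22, -13, mean -17.2.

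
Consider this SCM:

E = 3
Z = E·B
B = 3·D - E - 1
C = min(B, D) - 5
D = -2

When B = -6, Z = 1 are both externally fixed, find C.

-11

Setting B = -6, Z = 1 by intervention discards those variables' equations.
C = min(B, D) - 5  [with B=-6, D=-2]  = -11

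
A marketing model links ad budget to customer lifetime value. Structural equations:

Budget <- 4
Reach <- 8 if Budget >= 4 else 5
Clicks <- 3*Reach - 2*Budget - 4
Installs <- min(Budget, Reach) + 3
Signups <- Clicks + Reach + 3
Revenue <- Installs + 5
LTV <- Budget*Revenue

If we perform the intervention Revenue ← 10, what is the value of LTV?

40

Intervening sets Revenue = 10 and removes its equation (Revenue <- Installs + 5).
LTV = Budget*Revenue  [with Budget=4, Revenue=10]  = 40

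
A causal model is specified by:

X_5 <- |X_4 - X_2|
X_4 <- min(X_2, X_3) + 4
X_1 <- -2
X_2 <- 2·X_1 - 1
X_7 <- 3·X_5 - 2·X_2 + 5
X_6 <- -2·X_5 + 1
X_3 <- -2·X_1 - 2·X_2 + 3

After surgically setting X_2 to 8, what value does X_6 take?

Under do(X_2=8), the mechanism X_2 <- 2·X_1 - 1 is discarded; X_2 is fixed at 8.
X_3 = -2·X_1 - 2·X_2 + 3  [with X_1=-2, X_2=8]  = -9
X_4 = min(X_2, X_3) + 4  [with X_2=8, X_3=-9]  = -5
X_5 = |X_4 - X_2|  [with X_4=-5, X_2=8]  = 13
X_6 = -2·X_5 + 1  [with X_5=13]  = -25

-25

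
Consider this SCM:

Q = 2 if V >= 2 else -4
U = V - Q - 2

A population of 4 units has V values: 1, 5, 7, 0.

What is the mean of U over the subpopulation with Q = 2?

2

E[U|Q=2] averages over only the 2 units with Q=2 (V = 5, 7): U = 1, 3, mean 2.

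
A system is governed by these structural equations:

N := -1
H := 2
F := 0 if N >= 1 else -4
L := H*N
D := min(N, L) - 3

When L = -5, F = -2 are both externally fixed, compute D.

The joint intervention fixes L = -5, F = -2, removing each variable's own equation.
D = min(N, L) - 3  [with N=-1, L=-5]  = -8

-8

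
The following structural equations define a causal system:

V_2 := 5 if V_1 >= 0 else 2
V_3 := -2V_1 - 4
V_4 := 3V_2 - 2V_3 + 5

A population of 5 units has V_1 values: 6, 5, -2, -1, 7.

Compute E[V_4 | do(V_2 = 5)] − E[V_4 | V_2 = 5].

Every unit gets V_2=5 under the intervention. V_4 values become 52, 48, 20, 24, 56; E[V_4|do(V_2=5)] = 40.
Observing V_2=5 restricts to units where V_2's equation naturally yields 5: V_1 ∈ {6, 5, 7}. In that subpopulation V_4 = 52, 48, 56, mean 52.
Difference = 40 − 52 = -12.

-12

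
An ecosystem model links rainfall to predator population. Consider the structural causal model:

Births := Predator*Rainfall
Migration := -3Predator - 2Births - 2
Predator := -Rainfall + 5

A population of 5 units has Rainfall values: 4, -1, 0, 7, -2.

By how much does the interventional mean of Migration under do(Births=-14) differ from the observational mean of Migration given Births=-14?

Under do(Births=-14), Births's equation is replaced by Births=-14 for every unit. Per-unit Migration: 23, 8, 11, 32, 5. Mean = 15.8.
Observing Births=-14 restricts to units where Births's equation naturally yields -14: Rainfall ∈ {7, -2}. In that subpopulation Migration = 32, 5, mean 18.5.
Difference = 15.8 − 18.5 = -2.7.

-2.7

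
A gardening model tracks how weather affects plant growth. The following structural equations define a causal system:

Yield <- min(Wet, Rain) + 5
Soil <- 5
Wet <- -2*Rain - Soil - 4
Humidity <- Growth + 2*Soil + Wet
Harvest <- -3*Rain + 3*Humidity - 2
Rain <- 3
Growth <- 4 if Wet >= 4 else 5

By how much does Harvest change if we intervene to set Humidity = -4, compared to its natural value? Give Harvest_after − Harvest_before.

Under do(Humidity=-4), the mechanism Humidity <- Growth + 2*Soil + Wet is discarded; Humidity is fixed at -4.
Harvest = -3*Rain + 3*Humidity - 2  [with Rain=3, Humidity=-4]  = -23
Without intervention: Wet = -2*Rain - Soil - 4  [with Rain=3, Soil=5]  = -15; Growth = 4 if Wet >= 4 else 5  [with Wet=-15]  = 5; Humidity = Growth + 2*Soil + Wet  [with Growth=5, Soil=5, Wet=-15]  = 0; Harvest = -3*Rain + 3*Humidity - 2  [with Rain=3, Humidity=0]  = -11.
Change = -23 − (-11) = -12.

-12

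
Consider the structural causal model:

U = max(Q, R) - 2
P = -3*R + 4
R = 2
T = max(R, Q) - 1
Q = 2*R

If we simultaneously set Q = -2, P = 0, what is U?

Under do(Q = -2, P = 0), each intervened variable's structural equation is replaced by its fixed value.
U = max(Q, R) - 2  [with Q=-2, R=2]  = 0

0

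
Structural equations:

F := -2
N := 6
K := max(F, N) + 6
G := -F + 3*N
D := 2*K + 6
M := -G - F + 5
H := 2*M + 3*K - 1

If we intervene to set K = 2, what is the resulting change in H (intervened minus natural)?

The intervention breaks the incoming arrows to K: K := max(F, N) + 6 no longer applies, and K = 2.
G = -F + 3*N  [with F=-2, N=6]  = 20
M = -G - F + 5  [with G=20, F=-2]  = -13
H = 2*M + 3*K - 1  [with M=-13, K=2]  = -21
Without intervention: K = max(F, N) + 6  [with F=-2, N=6]  = 12; G = -F + 3*N  [with F=-2, N=6]  = 20; M = -G - F + 5  [with G=20, F=-2]  = -13; H = 2*M + 3*K - 1  [with M=-13, K=12]  = 9.
Change = -21 − 9 = -30.

-30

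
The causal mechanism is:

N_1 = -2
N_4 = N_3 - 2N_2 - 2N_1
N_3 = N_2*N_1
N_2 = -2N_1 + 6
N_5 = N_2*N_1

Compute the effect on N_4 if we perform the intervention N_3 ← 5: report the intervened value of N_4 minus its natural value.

The intervention breaks the incoming arrows to N_3: N_3 = N_2*N_1 no longer applies, and N_3 = 5.
N_2 = -2N_1 + 6  [with N_1=-2]  = 10
N_4 = N_3 - 2N_2 - 2N_1  [with N_3=5, N_2=10, N_1=-2]  = -11
Without intervention: N_2 = -2N_1 + 6  [with N_1=-2]  = 10; N_3 = N_2*N_1  [with N_2=10, N_1=-2]  = -20; N_4 = N_3 - 2N_2 - 2N_1  [with N_3=-20, N_2=10, N_1=-2]  = -36.
Change = -11 − (-36) = 25.

25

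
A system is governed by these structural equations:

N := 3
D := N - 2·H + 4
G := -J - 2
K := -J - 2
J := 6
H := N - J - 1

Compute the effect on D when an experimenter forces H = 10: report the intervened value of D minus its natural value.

-28

The intervention breaks the incoming arrows to H: H := N - J - 1 no longer applies, and H = 10.
D = N - 2·H + 4  [with N=3, H=10]  = -13
Without intervention: H = N - J - 1  [with N=3, J=6]  = -4; D = N - 2·H + 4  [with N=3, H=-4]  = 15.
Change = -13 − 15 = -28.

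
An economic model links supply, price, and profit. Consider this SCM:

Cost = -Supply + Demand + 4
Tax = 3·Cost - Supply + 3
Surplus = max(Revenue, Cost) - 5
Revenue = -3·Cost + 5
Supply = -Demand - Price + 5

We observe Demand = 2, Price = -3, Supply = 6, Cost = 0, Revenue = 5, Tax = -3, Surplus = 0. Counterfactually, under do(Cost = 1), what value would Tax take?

Under do(Cost=1), the mechanism Cost = -Supply + Demand + 4 is discarded; Cost is fixed at 1.
Supply = -Demand - Price + 5  [with Demand=2, Price=-3]  = 6
Tax = 3·Cost - Supply + 3  [with Cost=1, Supply=6]  = 0

0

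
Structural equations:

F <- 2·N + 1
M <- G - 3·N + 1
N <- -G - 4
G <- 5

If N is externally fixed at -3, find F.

-5

The intervention breaks the incoming arrows to N: N <- -G - 4 no longer applies, and N = -3.
F = 2·N + 1  [with N=-3]  = -5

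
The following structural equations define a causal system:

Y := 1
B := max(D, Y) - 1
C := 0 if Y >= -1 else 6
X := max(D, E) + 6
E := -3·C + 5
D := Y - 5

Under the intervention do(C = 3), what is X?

2

Under do(C=3), the mechanism C := 0 if Y >= -1 else 6 is discarded; C is fixed at 3.
D = Y - 5  [with Y=1]  = -4
E = -3·C + 5  [with C=3]  = -4
X = max(D, E) + 6  [with D=-4, E=-4]  = 2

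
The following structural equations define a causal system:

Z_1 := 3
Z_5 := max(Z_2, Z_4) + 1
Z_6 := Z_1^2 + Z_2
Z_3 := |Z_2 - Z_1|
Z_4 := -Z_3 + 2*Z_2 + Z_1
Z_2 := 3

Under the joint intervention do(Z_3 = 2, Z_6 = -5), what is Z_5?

8

The joint intervention fixes Z_3 = 2, Z_6 = -5, removing each variable's own equation.
Z_4 = -Z_3 + 2*Z_2 + Z_1  [with Z_3=2, Z_2=3, Z_1=3]  = 7
Z_5 = max(Z_2, Z_4) + 1  [with Z_2=3, Z_4=7]  = 8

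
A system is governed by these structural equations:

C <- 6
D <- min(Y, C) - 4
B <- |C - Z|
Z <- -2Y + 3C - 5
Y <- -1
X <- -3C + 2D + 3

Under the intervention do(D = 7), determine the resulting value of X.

-1

The intervention breaks the incoming arrows to D: D <- min(Y, C) - 4 no longer applies, and D = 7.
X = -3C + 2D + 3  [with C=6, D=7]  = -1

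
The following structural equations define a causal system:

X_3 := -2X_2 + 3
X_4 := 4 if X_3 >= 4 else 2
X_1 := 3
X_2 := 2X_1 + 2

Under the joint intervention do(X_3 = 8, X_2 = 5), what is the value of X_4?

The joint intervention fixes X_3 = 8, X_2 = 5, removing each variable's own equation.
X_4 = 4 if X_3 >= 4 else 2  [with X_3=8]  = 4

4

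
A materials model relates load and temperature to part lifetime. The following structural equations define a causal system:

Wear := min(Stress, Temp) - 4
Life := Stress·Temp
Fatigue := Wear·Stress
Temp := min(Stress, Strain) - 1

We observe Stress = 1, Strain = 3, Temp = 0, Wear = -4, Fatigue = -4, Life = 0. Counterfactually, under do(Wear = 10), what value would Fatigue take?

Intervening sets Wear = 10 and removes its equation (Wear := min(Stress, Temp) - 4).
Fatigue = Wear·Stress  [with Wear=10, Stress=1]  = 10

10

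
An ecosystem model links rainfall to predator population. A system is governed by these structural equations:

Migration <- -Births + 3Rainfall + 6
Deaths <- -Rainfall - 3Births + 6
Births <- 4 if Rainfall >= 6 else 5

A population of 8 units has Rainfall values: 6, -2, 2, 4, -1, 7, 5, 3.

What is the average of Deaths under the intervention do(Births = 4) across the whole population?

-9

The intervention sets Births=4 in all 8 units regardless of Rainfall. Recomputing Deaths per unit gives -12, -4, -8, -10, -5, -13, -11, -9; average -9.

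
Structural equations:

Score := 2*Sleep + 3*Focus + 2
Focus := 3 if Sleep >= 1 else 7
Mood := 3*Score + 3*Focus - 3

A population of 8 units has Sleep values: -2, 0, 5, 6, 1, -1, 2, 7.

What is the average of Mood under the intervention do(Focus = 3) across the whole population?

52.5

do(Focus=3) breaks Focus's dependence on Sleep. With Focus=3 fixed, Mood across the units is 27, 39, 69, 75, 45, 33, 51, 81, mean 52.5.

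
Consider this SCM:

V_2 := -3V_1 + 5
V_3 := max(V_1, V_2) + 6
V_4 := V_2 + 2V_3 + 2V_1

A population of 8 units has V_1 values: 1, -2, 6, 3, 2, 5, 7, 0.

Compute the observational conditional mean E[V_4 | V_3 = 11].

24.5

Observing V_3=11 restricts to units where V_3's equation naturally yields 11: V_1 ∈ {5, 0}. In that subpopulation V_4 = 22, 27, mean 24.5.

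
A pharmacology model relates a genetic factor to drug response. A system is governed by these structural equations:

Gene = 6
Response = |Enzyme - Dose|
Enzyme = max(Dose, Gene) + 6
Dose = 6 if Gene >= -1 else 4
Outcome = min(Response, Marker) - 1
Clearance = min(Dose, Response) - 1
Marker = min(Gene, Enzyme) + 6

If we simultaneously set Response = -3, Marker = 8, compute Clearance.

-4

Setting Response = -3, Marker = 8 by intervention discards those variables' equations.
Dose = 6 if Gene >= -1 else 4  [with Gene=6]  = 6
Clearance = min(Dose, Response) - 1  [with Dose=6, Response=-3]  = -4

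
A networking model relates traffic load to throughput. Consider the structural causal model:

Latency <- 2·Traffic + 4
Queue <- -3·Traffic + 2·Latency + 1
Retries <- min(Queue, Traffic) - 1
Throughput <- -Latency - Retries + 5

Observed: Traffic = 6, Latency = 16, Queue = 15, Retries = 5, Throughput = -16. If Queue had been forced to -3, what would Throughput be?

-7

do(Queue=-3) replaces the equation Queue <- -3·Traffic + 2·Latency + 1 with the constant Queue = -3.
Latency = 2·Traffic + 4  [with Traffic=6]  = 16
Retries = min(Queue, Traffic) - 1  [with Queue=-3, Traffic=6]  = -4
Throughput = -Latency - Retries + 5  [with Latency=16, Retries=-4]  = -7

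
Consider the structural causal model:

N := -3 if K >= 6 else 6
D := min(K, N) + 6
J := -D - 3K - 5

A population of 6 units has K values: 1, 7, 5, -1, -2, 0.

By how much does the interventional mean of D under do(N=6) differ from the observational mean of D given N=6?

0.9

do(N=6) breaks N's dependence on K. With N=6 fixed, D across the units is 7, 12, 11, 5, 4, 6, mean 7.5.
Conditioning on N=6 selects the 5 unit(s) with K ∈ {1, 5, -1, -2, 0}. Their D values: 7, 11, 5, 4, 6. Mean = 6.6.
Difference = 7.5 − 6.6 = 0.9.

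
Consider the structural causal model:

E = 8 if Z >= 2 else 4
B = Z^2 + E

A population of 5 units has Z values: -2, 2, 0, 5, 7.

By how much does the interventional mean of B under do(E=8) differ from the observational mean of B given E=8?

-9.6

Every unit gets E=8 under the intervention. B values become 12, 12, 8, 33, 57; E[B|do(E=8)] = 24.4.
E[B|E=8] averages over only the 3 units with E=8 (Z = 2, 5, 7): B = 12, 33, 57, mean 34.
Difference = 24.4 − 34 = -9.6.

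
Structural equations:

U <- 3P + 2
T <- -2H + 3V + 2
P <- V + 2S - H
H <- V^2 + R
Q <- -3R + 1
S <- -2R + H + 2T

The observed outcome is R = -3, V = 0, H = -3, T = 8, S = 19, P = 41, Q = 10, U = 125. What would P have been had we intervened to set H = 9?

The intervention breaks the incoming arrows to H: H <- V^2 + R no longer applies, and H = 9.
T = -2H + 3V + 2  [with H=9, V=0]  = -16
S = -2R + H + 2T  [with R=-3, H=9, T=-16]  = -17
P = V + 2S - H  [with V=0, S=-17, H=9]  = -43

-43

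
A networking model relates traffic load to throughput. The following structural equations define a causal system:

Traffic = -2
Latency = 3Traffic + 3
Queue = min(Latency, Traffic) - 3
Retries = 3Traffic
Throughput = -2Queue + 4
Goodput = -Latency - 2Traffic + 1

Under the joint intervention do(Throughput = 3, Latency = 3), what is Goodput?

2

The joint intervention fixes Throughput = 3, Latency = 3, removing each variable's own equation.
Goodput = -Latency - 2Traffic + 1  [with Latency=3, Traffic=-2]  = 2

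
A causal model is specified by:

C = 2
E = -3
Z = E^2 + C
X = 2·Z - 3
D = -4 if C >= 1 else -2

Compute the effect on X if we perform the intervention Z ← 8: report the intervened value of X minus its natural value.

The intervention breaks the incoming arrows to Z: Z = E^2 + C no longer applies, and Z = 8.
X = 2·Z - 3  [with Z=8]  = 13
Without intervention: Z = E^2 + C  [with E=-3, C=2]  = 11; X = 2·Z - 3  [with Z=11]  = 19.
Change = 13 − 19 = -6.

-6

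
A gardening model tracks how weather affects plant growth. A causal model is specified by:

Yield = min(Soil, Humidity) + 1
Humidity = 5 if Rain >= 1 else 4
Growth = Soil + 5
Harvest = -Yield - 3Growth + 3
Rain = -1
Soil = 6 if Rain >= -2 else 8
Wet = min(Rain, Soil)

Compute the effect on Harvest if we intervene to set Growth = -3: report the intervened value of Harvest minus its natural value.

The intervention breaks the incoming arrows to Growth: Growth = Soil + 5 no longer applies, and Growth = -3.
Soil = 6 if Rain >= -2 else 8  [with Rain=-1]  = 6
Humidity = 5 if Rain >= 1 else 4  [with Rain=-1]  = 4
Yield = min(Soil, Humidity) + 1  [with Soil=6, Humidity=4]  = 5
Harvest = -Yield - 3Growth + 3  [with Yield=5, Growth=-3]  = 7
Without intervention: Soil = 6 if Rain >= -2 else 8  [with Rain=-1]  = 6; Growth = Soil + 5  [with Soil=6]  = 11; Humidity = 5 if Rain >= 1 else 4  [with Rain=-1]  = 4; Yield = min(Soil, Humidity) + 1  [with Soil=6, Humidity=4]  = 5; Harvest = -Yield - 3Growth + 3  [with Yield=5, Growth=11]  = -35.
Change = 7 − (-35) = 42.

42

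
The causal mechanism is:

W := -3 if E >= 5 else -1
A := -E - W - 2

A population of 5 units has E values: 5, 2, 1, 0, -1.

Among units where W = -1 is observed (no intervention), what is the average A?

Observing W=-1 restricts to units where W's equation naturally yields -1: E ∈ {2, 1, 0, -1}. In that subpopulation A = -3, -2, -1, 0, mean -1.5.

-1.5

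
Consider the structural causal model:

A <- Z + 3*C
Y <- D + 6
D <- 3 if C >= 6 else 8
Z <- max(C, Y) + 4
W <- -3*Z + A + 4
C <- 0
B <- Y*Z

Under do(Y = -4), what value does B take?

The intervention breaks the incoming arrows to Y: Y <- D + 6 no longer applies, and Y = -4.
Z = max(C, Y) + 4  [with C=0, Y=-4]  = 4
B = Y*Z  [with Y=-4, Z=4]  = -16

-16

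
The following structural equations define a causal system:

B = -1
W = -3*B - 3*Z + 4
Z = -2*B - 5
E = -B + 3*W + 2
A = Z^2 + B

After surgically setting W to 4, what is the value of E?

15

Intervening sets W = 4 and removes its equation (W = -3*B - 3*Z + 4).
E = -B + 3*W + 2  [with B=-1, W=4]  = 15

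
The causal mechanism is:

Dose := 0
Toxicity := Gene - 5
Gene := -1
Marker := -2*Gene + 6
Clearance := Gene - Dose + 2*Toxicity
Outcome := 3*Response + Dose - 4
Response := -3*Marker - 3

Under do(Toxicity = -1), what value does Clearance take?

The intervention breaks the incoming arrows to Toxicity: Toxicity := Gene - 5 no longer applies, and Toxicity = -1.
Clearance = Gene - Dose + 2*Toxicity  [with Gene=-1, Dose=0, Toxicity=-1]  = -3

-3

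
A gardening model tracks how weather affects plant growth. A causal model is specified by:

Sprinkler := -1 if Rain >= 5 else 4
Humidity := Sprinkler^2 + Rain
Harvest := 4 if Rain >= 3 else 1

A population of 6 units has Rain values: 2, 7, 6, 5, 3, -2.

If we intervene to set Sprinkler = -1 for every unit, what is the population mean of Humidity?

Every unit gets Sprinkler=-1 under the intervention. Humidity values become 3, 8, 7, 6, 4, -1; E[Humidity|do(Sprinkler=-1)] = 4.5.

4.5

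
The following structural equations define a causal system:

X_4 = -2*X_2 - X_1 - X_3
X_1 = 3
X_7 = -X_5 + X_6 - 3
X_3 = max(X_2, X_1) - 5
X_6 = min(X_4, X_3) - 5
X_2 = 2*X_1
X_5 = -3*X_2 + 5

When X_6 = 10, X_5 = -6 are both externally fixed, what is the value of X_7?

13

Setting X_6 = 10, X_5 = -6 by intervention discards those variables' equations.
X_7 = -X_5 + X_6 - 3  [with X_5=-6, X_6=10]  = 13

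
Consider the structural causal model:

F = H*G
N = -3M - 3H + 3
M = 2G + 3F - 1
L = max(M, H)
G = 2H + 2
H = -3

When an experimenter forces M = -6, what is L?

-3

Intervening sets M = -6 and removes its equation (M = 2G + 3F - 1).
L = max(M, H)  [with M=-6, H=-3]  = -3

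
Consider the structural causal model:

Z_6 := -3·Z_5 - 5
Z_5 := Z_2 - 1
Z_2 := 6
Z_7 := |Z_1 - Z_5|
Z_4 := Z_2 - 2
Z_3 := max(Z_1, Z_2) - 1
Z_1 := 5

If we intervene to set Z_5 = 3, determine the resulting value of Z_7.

Under do(Z_5=3), the mechanism Z_5 := Z_2 - 1 is discarded; Z_5 is fixed at 3.
Z_7 = |Z_1 - Z_5|  [with Z_1=5, Z_5=3]  = 2

2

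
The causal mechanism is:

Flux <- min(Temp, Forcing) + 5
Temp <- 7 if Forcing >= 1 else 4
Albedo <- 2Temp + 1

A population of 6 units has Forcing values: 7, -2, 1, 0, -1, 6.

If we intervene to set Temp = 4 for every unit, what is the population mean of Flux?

6

Every unit gets Temp=4 under the intervention. Flux values become 9, 3, 6, 5, 4, 9; E[Flux|do(Temp=4)] = 6.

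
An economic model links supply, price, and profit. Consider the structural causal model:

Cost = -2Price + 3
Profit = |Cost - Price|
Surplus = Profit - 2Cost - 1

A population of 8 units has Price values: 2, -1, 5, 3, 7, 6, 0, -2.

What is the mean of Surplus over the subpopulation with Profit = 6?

Observing Profit=6 restricts to units where Profit's equation naturally yields 6: Price ∈ {-1, 3}. In that subpopulation Surplus = -5, 11, mean 3.

3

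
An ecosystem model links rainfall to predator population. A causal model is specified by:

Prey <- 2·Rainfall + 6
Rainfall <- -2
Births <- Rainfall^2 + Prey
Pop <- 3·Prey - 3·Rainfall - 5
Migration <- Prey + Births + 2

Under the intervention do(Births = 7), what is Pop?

7

do(Births=7) replaces the equation Births <- Rainfall^2 + Prey with the constant Births = 7.
Pop is not downstream of the intervention, so its value is determined by the original equations.
Prey = 2·Rainfall + 6  [with Rainfall=-2]  = 2
Pop = 3·Prey - 3·Rainfall - 5  [with Prey=2, Rainfall=-2]  = 7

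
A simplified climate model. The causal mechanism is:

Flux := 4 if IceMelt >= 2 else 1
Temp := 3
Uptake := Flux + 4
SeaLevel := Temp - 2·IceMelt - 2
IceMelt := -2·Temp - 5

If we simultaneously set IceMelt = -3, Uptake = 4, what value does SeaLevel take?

Under do(IceMelt = -3, Uptake = 4), each intervened variable's structural equation is replaced by its fixed value.
SeaLevel = Temp - 2·IceMelt - 2  [with Temp=3, IceMelt=-3]  = 7

7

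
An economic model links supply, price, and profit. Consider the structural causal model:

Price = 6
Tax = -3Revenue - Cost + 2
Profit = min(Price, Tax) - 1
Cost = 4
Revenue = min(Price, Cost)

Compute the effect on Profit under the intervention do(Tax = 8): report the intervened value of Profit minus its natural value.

20

Intervening sets Tax = 8 and removes its equation (Tax = -3Revenue - Cost + 2).
Profit = min(Price, Tax) - 1  [with Price=6, Tax=8]  = 5
Without intervention: Revenue = min(Price, Cost)  [with Price=6, Cost=4]  = 4; Tax = -3Revenue - Cost + 2  [with Revenue=4, Cost=4]  = -14; Profit = min(Price, Tax) - 1  [with Price=6, Tax=-14]  = -15.
Change = 5 − (-15) = 20.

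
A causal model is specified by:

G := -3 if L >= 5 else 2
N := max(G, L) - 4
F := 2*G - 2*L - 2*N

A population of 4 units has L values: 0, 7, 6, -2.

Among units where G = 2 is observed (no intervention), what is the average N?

E[N|G=2] averages over only the 2 units with G=2 (L = 0, -2): N = -2, -2, mean -2.

-2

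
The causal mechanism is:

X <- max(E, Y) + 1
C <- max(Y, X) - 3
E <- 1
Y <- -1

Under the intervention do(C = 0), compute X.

Under do(C=0), the mechanism C <- max(Y, X) - 3 is discarded; C is fixed at 0.
Since X is not a descendant of the intervened variable, it is unaffected.
X = max(E, Y) + 1  [with E=1, Y=-1]  = 2

2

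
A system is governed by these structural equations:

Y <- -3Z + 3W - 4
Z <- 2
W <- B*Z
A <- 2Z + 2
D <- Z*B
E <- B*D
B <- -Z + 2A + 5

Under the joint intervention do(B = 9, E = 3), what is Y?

Under do(B = 9, E = 3), each intervened variable's structural equation is replaced by its fixed value.
W = B*Z  [with B=9, Z=2]  = 18
Y = -3Z + 3W - 4  [with Z=2, W=18]  = 44

44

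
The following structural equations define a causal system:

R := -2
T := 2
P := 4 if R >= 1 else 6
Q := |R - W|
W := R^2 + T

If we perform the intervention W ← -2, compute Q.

The intervention breaks the incoming arrows to W: W := R^2 + T no longer applies, and W = -2.
Q = |R - W|  [with R=-2, W=-2]  = 0

0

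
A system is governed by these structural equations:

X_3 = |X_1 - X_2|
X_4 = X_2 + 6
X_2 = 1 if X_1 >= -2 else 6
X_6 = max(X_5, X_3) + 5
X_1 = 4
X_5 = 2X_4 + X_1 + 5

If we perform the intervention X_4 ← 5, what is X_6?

24

Under do(X_4=5), the mechanism X_4 = X_2 + 6 is discarded; X_4 is fixed at 5.
X_2 = 1 if X_1 >= -2 else 6  [with X_1=4]  = 1
X_3 = |X_1 - X_2|  [with X_1=4, X_2=1]  = 3
X_5 = 2X_4 + X_1 + 5  [with X_4=5, X_1=4]  = 19
X_6 = max(X_5, X_3) + 5  [with X_5=19, X_3=3]  = 24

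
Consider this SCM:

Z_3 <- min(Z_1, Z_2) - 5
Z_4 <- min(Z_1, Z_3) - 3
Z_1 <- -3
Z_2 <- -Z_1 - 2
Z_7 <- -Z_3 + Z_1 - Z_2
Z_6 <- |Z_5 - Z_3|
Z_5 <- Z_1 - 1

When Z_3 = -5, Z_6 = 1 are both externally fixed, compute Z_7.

Under do(Z_3 = -5, Z_6 = 1), each intervened variable's structural equation is replaced by its fixed value.
Z_2 = -Z_1 - 2  [with Z_1=-3]  = 1
Z_7 = -Z_3 + Z_1 - Z_2  [with Z_3=-5, Z_1=-3, Z_2=1]  = 1

1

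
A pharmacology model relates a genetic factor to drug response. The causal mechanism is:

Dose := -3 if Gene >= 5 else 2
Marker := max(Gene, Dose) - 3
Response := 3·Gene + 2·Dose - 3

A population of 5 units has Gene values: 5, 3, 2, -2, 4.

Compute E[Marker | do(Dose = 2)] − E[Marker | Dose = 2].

0.45

do(Dose=2) breaks Dose's dependence on Gene. With Dose=2 fixed, Marker across the units is 2, 0, -1, -1, 1, mean 0.2.
E[Marker|Dose=2] averages over only the 4 units with Dose=2 (Gene = 3, 2, -2, 4): Marker = 0, -1, -1, 1, mean -0.25.
Difference = 0.2 − (-0.25) = 0.45.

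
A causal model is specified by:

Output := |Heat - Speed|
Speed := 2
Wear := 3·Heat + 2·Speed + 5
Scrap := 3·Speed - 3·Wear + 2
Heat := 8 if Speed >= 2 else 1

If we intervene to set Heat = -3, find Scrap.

Under do(Heat=-3), the mechanism Heat := 8 if Speed >= 2 else 1 is discarded; Heat is fixed at -3.
Wear = 3·Heat + 2·Speed + 5  [with Heat=-3, Speed=2]  = 0
Scrap = 3·Speed - 3·Wear + 2  [with Speed=2, Wear=0]  = 8

8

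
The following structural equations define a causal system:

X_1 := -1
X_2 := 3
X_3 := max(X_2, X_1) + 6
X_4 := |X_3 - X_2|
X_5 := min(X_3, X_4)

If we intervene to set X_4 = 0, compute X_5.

Intervening sets X_4 = 0 and removes its equation (X_4 := |X_3 - X_2|).
X_3 = max(X_2, X_1) + 6  [with X_2=3, X_1=-1]  = 9
X_5 = min(X_3, X_4)  [with X_3=9, X_4=0]  = 0

0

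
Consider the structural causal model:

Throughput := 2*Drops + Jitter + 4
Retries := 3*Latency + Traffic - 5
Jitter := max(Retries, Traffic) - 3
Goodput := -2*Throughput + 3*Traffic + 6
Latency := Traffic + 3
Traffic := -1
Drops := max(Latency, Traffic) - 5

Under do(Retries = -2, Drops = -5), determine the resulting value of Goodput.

23

The joint intervention fixes Retries = -2, Drops = -5, removing each variable's own equation.
Jitter = max(Retries, Traffic) - 3  [with Retries=-2, Traffic=-1]  = -4
Throughput = 2*Drops + Jitter + 4  [with Drops=-5, Jitter=-4]  = -10
Goodput = -2*Throughput + 3*Traffic + 6  [with Throughput=-10, Traffic=-1]  = 23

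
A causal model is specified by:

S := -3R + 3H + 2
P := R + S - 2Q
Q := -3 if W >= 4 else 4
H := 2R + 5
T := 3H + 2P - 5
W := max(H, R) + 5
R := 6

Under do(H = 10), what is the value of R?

6

Under do(H=10), the mechanism H := 2R + 5 is discarded; H is fixed at 10.
R is not downstream of the intervention, so its value is determined by the original equations.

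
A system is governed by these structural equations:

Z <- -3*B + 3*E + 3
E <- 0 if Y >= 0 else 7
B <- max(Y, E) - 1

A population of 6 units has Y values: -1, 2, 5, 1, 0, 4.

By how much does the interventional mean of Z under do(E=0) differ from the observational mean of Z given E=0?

do(E=0) breaks E's dependence on Y. With E=0 fixed, Z across the units is 6, 0, -9, 3, 6, -6, mean 0.
Observing E=0 restricts to units where E's equation naturally yields 0: Y ∈ {2, 5, 1, 0, 4}. In that subpopulation Z = 0, -9, 3, 6, -6, mean -1.2.
Difference = 0 − (-1.2) = 1.2.

1.2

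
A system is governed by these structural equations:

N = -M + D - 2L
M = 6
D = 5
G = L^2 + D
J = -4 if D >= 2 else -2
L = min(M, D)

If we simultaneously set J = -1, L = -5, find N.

9

Under do(J = -1, L = -5), each intervened variable's structural equation is replaced by its fixed value.
N = -M + D - 2L  [with M=6, D=5, L=-5]  = 9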